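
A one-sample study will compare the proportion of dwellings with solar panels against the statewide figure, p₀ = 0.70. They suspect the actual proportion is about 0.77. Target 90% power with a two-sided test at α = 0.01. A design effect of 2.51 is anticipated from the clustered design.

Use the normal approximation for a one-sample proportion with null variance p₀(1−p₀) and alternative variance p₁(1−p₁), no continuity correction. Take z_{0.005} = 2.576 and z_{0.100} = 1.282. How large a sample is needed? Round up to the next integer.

n = 1516

n = [z_{α/2}·√(p₀q₀) + z_β·√(p₁q₁)]² / (p₁ − p₀)²
  = [2.576·√(0.70·0.30) + 1.282·√(0.77·0.23)]² / (0.07)²
  = [2.576·0.4583 + 1.282·0.4208]² / 0.0049
  = [1.7200]² / 0.0049
  = 603.74
Design effect: 2.51 × 603.74 = 1515.39.
Round up → n = 1516.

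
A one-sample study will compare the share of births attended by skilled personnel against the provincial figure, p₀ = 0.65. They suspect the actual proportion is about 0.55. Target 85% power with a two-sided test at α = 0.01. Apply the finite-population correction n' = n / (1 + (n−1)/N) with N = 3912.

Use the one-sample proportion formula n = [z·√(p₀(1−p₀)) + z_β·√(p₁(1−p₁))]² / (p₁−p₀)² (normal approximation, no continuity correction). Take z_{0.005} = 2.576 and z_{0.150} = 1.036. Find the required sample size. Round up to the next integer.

n = 283

n = [z_{α/2}·√(p₀q₀) + z_β·√(p₁q₁)]² / (p₁ − p₀)²
  = [2.576·√(0.65·0.35) + 1.036·√(0.55·0.45)]² / (-0.10)²
  = [2.576·0.4770 + 1.036·0.4975]² / 0.0100
  = [1.7441]² / 0.0100
  = 304.18
Finite-population correction (N = 3912): 304.18 / (1 + (304.18 − 1)/3912) = 282.30.
Round up → n = 283.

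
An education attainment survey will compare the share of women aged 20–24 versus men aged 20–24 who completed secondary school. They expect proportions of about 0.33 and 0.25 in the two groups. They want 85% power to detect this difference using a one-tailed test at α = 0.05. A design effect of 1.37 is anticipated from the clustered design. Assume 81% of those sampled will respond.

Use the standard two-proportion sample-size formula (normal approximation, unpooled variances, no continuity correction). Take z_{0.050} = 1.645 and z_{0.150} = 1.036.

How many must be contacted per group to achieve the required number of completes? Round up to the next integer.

n = 777 per group

n = (z_α + z_β)² · [p₁(1−p₁) + p₂(1−p₂)] / (p₁ − p₂)²
  = (1.645 + 1.036)² · (0.33·0.67 + 0.25·0.75) / (0.08)²
  = (2.681)² · (0.2211 + 0.1875) / 0.0064
  = 7.1878 · 0.4086 / 0.0064
  = 458.89
Design effect: 1.37 × 458.89 = 628.68.
Adjust for 81% response: 628.68 / 0.81 = 776.15.
Round up → n = 777 per group.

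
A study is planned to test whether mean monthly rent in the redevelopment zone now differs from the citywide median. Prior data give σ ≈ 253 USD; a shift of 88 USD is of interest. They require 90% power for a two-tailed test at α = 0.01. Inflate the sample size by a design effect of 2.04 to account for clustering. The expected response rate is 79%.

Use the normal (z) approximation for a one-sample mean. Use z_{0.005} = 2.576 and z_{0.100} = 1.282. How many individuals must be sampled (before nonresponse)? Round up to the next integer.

n = 318

n = (z_{α/2} + z_β)² · σ² / δ²
  = (2.576 + 1.282)² · 253² / 88²
  = 14.8842 · 64009 / 7744
  = 123.03
Design effect: 2.04 × 123.03 = 250.97.
Adjust for 79% response: 250.97 / 0.79 = 317.69.
Round up → n = 318.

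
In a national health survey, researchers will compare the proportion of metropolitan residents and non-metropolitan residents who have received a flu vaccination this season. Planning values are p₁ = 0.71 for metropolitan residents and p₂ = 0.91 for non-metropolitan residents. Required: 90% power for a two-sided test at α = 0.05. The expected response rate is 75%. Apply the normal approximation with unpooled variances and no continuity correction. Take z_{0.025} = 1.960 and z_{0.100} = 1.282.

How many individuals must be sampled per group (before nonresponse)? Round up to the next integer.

n = (z_{α/2} + z_β)² · [p₁(1−p₁) + p₂(1−p₂)] / (p₁ − p₂)²
  = (1.960 + 1.282)² · (0.71·0.29 + 0.91·0.09) / (-0.20)²
  = (3.242)² · (0.2059 + 0.0819) / 0.0400
  = 10.5106 · 0.2878 / 0.0400
  = 75.62
Adjust for 75% response: 75.62 / 0.75 = 100.83.
Round up → n = 101 per group.

n = 101 per group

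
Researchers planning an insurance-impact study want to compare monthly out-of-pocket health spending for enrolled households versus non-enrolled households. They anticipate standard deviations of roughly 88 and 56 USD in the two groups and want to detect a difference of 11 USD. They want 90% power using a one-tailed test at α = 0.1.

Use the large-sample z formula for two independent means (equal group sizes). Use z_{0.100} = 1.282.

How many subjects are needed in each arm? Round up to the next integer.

n = (z_α + z_β)² · (σ₁² + σ₂²) / δ²
  = (1.282 + 1.282)² · (88² + 56² = 10880) / 11²
  = 6.5741 · 10880 / 121
  = 591.13
Round up → n = 592 per group.

n = 592 per group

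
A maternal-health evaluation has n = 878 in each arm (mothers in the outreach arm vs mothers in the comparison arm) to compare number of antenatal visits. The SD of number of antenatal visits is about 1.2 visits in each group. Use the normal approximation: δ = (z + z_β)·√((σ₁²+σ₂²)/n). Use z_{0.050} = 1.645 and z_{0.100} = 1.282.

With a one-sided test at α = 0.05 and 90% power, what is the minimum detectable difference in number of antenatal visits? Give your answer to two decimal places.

Minimum detectable difference ≈ 0.17 visits

δ = (z_α + z_β) · √((σ₁²+σ₂²)/n)
  = (1.645 + 1.282) · √(2.88/878)
  = 2.927 · √0.00328
  = 2.927 · 0.0573
  = 0.1676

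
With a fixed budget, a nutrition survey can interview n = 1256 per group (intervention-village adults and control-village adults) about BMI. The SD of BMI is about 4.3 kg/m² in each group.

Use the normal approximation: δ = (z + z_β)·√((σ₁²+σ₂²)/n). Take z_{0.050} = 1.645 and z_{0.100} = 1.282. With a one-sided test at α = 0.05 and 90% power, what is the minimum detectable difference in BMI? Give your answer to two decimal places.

Minimum detectable difference ≈ 0.50 kg/m²

δ = (z_α + z_β) · √((σ₁²+σ₂²)/n)
  = (1.645 + 1.282) · √(36.98/1256)
  = 2.927 · √0.02944
  = 2.927 · 0.1716
  = 0.5022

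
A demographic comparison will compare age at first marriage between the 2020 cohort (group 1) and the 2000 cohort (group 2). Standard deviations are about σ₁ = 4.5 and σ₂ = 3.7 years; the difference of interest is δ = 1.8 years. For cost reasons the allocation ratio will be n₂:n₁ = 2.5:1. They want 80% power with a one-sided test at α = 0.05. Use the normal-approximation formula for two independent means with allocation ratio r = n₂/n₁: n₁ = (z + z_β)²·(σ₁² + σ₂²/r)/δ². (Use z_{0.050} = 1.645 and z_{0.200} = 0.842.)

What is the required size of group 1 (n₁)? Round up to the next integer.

n₁ = (z_α + z_β)² · (σ₁² + σ₂²/r) / δ²
   = (1.645 + 0.842)² · (4.5² + 3.7²/2.5) / 1.8²
   = 6.1852 · (20.25 + 5.476) / 3.24
   = 6.1852 · 25.726 / 3.24
   = 49.11
Round up → n₁ = 50; n₂ = r·n₁ = 2.5 × 50 = 125.

n₁ = 50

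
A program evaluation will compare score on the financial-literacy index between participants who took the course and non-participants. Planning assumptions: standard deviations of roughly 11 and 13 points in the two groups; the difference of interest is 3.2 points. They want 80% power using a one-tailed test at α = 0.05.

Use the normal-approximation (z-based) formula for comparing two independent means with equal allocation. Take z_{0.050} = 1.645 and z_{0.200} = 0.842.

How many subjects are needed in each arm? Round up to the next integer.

n = 176 per group

n = (z_α + z_β)² · (σ₁² + σ₂²) / δ²
  = (1.645 + 0.842)² · (11² + 13² = 290) / 3.2²
  = 6.1852 · 290 / 10.24
  = 175.17
Round up → n = 176 per group.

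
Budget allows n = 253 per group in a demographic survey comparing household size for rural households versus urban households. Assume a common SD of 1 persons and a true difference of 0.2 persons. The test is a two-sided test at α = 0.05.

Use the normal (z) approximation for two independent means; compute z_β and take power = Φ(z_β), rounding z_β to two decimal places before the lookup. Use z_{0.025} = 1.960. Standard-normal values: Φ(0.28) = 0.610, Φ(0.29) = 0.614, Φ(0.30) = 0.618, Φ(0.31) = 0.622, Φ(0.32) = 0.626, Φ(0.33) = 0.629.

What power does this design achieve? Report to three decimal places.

Power ≈ 0.614

z_β = δ·√(n/(σ₁²+σ₂²)) − z_{α/2}
    = 0.2 · √(253/2) − 1.960
    = 0.2 · 11.24722 − 1.960
    = 2.2494 − 1.960 = 0.2894 → 0.29
Power = Φ(0.29) = 0.614.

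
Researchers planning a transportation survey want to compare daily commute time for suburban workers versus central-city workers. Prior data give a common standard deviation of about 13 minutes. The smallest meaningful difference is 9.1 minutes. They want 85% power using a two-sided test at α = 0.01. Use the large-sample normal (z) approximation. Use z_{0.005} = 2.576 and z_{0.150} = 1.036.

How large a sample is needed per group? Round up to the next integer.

n = (z_{α/2} + z_β)² · (σ₁² + σ₂²) / δ²
  = (2.576 + 1.036)² · (2·13² = 338) / 9.1²
  = 13.0465 · 338 / 82.81
  = 53.25
Round up → n = 54 per group.

n = 54 per group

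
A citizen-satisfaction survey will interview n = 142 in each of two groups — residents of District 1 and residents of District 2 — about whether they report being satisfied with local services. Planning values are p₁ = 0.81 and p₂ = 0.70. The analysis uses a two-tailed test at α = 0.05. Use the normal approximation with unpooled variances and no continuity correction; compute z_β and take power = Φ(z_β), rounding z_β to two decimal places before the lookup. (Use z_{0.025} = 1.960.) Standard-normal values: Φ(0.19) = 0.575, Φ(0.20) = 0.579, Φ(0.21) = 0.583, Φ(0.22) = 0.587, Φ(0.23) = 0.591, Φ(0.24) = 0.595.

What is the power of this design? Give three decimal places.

z_β = |p₁−p₂|·√(n/[p₁q₁+p₂q₂]) − z_{α/2}
    = 0.11 · √(142/0.3639) − 1.960
    = 0.11 · 19.7539 − 1.960
    = 2.1729 − 1.960 = 0.2129 → 0.21
Power = Φ(0.21) = 0.583.

Power ≈ 0.583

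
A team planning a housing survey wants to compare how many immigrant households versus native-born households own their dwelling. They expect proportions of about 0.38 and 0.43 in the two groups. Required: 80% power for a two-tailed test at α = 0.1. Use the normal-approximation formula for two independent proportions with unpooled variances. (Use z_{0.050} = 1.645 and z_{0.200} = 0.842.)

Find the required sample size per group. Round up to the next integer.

n = (z_{α/2} + z_β)² · [p₁(1−p₁) + p₂(1−p₂)] / (p₁ − p₂)²
  = (1.645 + 0.842)² · (0.38·0.62 + 0.43·0.57) / (-0.05)²
  = (2.487)² · (0.2356 + 0.2451) / 0.0025
  = 6.1852 · 0.4807 / 0.0025
  = 1189.28
Round up → n = 1190 per group.

n = 1190 per group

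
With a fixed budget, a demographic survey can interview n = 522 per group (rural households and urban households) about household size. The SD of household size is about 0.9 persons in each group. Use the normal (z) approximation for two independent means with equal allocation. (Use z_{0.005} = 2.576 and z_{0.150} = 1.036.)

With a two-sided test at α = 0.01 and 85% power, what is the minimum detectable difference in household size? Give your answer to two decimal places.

Minimum detectable difference ≈ 0.20 persons

δ = (z_{α/2} + z_β) · √((σ₁²+σ₂²)/n)
  = (2.576 + 1.036) · √(1.62/522)
  = 3.612 · √0.0031
  = 3.612 · 0.0557
  = 0.2012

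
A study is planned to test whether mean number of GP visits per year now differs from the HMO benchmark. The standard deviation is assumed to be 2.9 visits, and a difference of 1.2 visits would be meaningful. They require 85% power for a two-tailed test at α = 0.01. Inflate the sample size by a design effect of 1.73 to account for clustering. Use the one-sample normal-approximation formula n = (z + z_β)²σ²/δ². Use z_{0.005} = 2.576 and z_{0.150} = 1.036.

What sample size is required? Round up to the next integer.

n = (z_{α/2} + z_β)² · σ² / δ²
  = (2.576 + 1.036)² · 2.9² / 1.2²
  = 13.0465 · 8.41 / 1.44
  = 76.20
Design effect: 1.73 × 76.20 = 131.82.
Round up → n = 132.

n = 132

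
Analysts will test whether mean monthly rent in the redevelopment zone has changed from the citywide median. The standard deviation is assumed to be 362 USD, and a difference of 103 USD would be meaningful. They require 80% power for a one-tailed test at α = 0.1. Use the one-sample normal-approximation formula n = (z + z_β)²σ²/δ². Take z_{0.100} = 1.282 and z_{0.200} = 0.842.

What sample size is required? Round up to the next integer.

n = (z_α + z_β)² · σ² / δ²
  = (1.282 + 0.842)² · 362² / 103²
  = 4.5114 · 131044 / 10609
  = 55.73
Round up → n = 56.

n = 56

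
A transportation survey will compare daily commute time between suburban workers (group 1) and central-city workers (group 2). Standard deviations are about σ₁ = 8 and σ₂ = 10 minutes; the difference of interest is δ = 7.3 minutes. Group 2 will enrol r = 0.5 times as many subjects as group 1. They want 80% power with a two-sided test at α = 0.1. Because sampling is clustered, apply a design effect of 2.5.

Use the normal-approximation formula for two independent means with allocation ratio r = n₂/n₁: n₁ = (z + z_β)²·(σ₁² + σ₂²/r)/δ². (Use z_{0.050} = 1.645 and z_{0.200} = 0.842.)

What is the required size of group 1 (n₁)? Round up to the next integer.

n₁ = (z_{α/2} + z_β)² · (σ₁² + σ₂²/r) / δ²
   = (1.645 + 0.842)² · (8² + 10²/0.5) / 7.3²
   = 6.1852 · (64 + 200) / 53.29
   = 6.1852 · 264 / 53.29
   = 30.64
Design effect: 2.5 × 30.64 = 76.60.
Round up → n₁ = 77; n₂ = r·n₁ = 0.5 × 77 = 39.

n₁ = 77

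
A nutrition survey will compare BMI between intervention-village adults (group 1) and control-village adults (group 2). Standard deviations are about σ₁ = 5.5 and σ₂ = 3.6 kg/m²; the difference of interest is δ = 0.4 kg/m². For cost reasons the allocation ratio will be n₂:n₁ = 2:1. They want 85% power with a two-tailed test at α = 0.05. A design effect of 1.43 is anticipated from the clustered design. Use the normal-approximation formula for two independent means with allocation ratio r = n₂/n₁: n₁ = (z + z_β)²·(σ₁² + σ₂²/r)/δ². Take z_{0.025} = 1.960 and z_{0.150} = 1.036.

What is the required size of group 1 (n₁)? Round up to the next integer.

n₁ = 2947

n₁ = (z_{α/2} + z_β)² · (σ₁² + σ₂²/r) / δ²
   = (1.960 + 1.036)² · (5.5² + 3.6²/2) / 0.4²
   = 8.9760 · (30.25 + 6.48) / 0.16
   = 8.9760 · 36.73 / 0.16
   = 2060.56
Design effect: 1.43 × 2060.56 = 2946.60.
Round up → n₁ = 2947; n₂ = r·n₁ = 2 × 2947 = 5894.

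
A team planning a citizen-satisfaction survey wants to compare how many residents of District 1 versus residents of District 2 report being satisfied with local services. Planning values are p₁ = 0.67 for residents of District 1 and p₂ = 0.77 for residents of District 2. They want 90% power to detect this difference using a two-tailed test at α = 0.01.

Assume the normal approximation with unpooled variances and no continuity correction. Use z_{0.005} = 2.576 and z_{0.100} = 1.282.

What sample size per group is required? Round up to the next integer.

n = (z_{α/2} + z_β)² · [p₁(1−p₁) + p₂(1−p₂)] / (p₁ − p₂)²
  = (2.576 + 1.282)² · (0.67·0.33 + 0.77·0.23) / (-0.10)²
  = (3.858)² · (0.2211 + 0.1771) / 0.0100
  = 14.8842 · 0.3982 / 0.0100
  = 592.69
Round up → n = 593 per group.

n = 593 per group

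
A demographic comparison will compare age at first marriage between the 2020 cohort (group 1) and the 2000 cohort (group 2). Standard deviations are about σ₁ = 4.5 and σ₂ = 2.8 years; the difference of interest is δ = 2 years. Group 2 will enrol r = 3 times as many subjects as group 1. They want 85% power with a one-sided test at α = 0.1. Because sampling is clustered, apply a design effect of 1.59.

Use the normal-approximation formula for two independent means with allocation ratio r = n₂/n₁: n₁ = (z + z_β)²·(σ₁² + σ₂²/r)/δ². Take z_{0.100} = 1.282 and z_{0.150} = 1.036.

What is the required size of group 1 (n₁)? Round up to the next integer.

n₁ = 49

n₁ = (z_α + z_β)² · (σ₁² + σ₂²/r) / δ²
   = (1.282 + 1.036)² · (4.5² + 2.8²/3) / 2²
   = 5.3731 · (20.25 + 2.6133) / 4
   = 5.3731 · 22.8633 / 4
   = 30.71
Design effect: 1.59 × 30.71 = 48.83.
Round up → n₁ = 49; n₂ = r·n₁ = 3 × 49 = 147.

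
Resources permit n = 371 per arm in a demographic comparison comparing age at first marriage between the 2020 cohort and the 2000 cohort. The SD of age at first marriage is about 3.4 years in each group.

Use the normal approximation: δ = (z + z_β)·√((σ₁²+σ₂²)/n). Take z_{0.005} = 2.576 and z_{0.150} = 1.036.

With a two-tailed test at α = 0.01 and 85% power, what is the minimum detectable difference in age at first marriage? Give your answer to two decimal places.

Minimum detectable difference ≈ 0.90 years

δ = (z_{α/2} + z_β) · √((σ₁²+σ₂²)/n)
  = (2.576 + 1.036) · √(23.12/371)
  = 3.612 · √0.06232
  = 3.612 · 0.2496
  = 0.9017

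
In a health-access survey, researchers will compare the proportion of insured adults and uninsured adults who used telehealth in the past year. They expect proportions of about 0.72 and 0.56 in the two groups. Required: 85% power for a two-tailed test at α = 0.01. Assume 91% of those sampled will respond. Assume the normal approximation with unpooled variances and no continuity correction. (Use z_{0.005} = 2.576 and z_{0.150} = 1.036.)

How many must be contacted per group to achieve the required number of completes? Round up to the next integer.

n = 251 per group

n = (z_{α/2} + z_β)² · [p₁(1−p₁) + p₂(1−p₂)] / (p₁ − p₂)²
  = (2.576 + 1.036)² · (0.72·0.28 + 0.56·0.44) / (0.16)²
  = (3.612)² · (0.2016 + 0.2464) / 0.0256
  = 13.0465 · 0.4480 / 0.0256
  = 228.31
Adjust for 91% response: 228.31 / 0.91 = 250.90.
Round up → n = 251 per group.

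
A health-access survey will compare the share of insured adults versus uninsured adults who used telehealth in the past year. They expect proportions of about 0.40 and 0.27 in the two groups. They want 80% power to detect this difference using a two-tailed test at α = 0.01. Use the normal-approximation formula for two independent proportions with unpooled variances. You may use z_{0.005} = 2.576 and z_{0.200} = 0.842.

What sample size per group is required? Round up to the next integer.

n = 303 per group

n = (z_{α/2} + z_β)² · [p₁(1−p₁) + p₂(1−p₂)] / (p₁ − p₂)²
  = (2.576 + 0.842)² · (0.40·0.60 + 0.27·0.73) / (0.13)²
  = (3.418)² · (0.2400 + 0.1971) / 0.0169
  = 11.6827 · 0.4371 / 0.0169
  = 302.16
Round up → n = 303 per group.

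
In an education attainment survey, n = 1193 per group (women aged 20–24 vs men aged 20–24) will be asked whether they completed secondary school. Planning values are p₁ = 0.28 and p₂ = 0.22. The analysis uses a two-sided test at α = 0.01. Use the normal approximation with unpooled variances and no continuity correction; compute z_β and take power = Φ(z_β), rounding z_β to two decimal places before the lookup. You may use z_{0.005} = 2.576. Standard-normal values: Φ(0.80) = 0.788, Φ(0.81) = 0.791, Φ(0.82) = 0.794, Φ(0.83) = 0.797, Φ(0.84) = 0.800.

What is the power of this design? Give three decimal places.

z_β = |p₁−p₂|·√(n/[p₁q₁+p₂q₂]) − z_{α/2}
    = 0.06 · √(1193/0.3732) − 2.576
    = 0.06 · 56.5392 − 2.576
    = 3.3924 − 2.576 = 0.8164 → 0.82
Power = Φ(0.82) = 0.794.

Power ≈ 0.794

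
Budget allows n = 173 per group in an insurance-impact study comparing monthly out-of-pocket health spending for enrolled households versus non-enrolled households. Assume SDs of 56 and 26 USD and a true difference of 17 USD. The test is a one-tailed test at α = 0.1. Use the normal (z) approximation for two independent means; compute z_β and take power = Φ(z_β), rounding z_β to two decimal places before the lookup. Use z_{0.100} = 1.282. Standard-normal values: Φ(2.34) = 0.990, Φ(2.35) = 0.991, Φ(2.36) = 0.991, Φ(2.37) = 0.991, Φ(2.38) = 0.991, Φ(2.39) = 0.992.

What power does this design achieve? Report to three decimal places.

z_β = δ·√(n/(σ₁²+σ₂²)) − z_α
    = 17 · √(173/3812) − 1.282
    = 17 · 0.21303 − 1.282
    = 3.6216 − 1.282 = 2.3396 → 2.34
Power = Φ(2.34) = 0.990.

Power ≈ 0.990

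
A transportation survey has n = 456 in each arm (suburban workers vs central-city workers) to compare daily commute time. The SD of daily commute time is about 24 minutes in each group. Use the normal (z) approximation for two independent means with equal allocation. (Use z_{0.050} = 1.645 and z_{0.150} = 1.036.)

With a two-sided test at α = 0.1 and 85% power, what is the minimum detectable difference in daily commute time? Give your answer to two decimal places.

Minimum detectable difference ≈ 4.26 minutes

δ = (z_{α/2} + z_β) · √((σ₁²+σ₂²)/n)
  = (1.645 + 1.036) · √(1152/456)
  = 2.681 · √2.5263
  = 2.681 · 1.5894
  = 4.2613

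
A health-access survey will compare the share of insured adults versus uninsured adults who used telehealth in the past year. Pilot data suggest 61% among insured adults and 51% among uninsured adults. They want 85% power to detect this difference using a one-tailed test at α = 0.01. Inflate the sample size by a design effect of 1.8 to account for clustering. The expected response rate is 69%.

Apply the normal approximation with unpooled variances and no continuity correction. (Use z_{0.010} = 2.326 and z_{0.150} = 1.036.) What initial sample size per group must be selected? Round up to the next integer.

n = 1439 per group

n = (z_α + z_β)² · [p₁(1−p₁) + p₂(1−p₂)] / (p₁ − p₂)²
  = (2.326 + 1.036)² · (0.61·0.39 + 0.51·0.49) / (0.10)²
  = (3.362)² · (0.2379 + 0.2499) / 0.0100
  = 11.3030 · 0.4878 / 0.0100
  = 551.36
Design effect: 1.8 × 551.36 = 992.45.
Adjust for 69% response: 992.45 / 0.69 = 1438.34.
Round up → n = 1439 per group.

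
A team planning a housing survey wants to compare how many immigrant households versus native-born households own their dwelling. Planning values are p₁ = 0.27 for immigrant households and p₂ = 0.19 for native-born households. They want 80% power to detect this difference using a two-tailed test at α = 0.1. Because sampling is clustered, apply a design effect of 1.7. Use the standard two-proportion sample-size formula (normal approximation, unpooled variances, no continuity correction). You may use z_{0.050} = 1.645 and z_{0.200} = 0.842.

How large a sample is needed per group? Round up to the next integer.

n = (z_{α/2} + z_β)² · [p₁(1−p₁) + p₂(1−p₂)] / (p₁ − p₂)²
  = (1.645 + 0.842)² · (0.27·0.73 + 0.19·0.81) / (0.08)²
  = (2.487)² · (0.1971 + 0.1539) / 0.0064
  = 6.1852 · 0.3510 / 0.0064
  = 339.22
Design effect: 1.7 × 339.22 = 576.67.
Round up → n = 577 per group.

n = 577 per group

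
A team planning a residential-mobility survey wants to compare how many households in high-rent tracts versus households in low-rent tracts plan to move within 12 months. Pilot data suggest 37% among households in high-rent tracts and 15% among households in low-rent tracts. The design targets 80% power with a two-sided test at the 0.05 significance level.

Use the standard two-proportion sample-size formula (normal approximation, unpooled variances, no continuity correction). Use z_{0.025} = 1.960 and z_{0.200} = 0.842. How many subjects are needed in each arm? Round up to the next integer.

n = (z_{α/2} + z_β)² · [p₁(1−p₁) + p₂(1−p₂)] / (p₁ − p₂)²
  = (1.960 + 0.842)² · (0.37·0.63 + 0.15·0.85) / (0.22)²
  = (2.802)² · (0.2331 + 0.1275) / 0.0484
  = 7.8512 · 0.3606 / 0.0484
  = 58.49
Round up → n = 59 per group.

n = 59 per group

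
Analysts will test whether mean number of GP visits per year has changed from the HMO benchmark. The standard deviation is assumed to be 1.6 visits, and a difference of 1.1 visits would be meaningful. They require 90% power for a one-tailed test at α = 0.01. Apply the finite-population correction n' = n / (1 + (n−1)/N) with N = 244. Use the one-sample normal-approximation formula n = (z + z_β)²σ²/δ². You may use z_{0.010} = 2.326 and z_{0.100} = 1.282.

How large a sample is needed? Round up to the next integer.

n = (z_α + z_β)² · σ² / δ²
  = (2.326 + 1.282)² · 1.6² / 1.1²
  = 13.0177 · 2.56 / 1.21
  = 27.54
Finite-population correction (N = 244): 27.54 / (1 + (27.54 − 1)/244) = 24.84.
Round up → n = 25.

n = 25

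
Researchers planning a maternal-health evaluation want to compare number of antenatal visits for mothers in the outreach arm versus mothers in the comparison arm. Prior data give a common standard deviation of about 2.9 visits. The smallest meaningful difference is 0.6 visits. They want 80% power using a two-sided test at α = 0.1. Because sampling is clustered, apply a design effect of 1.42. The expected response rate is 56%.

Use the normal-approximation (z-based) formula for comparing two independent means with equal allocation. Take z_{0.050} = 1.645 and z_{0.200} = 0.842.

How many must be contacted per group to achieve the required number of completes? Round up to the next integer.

n = (z_{α/2} + z_β)² · (σ₁² + σ₂²) / δ²
  = (1.645 + 0.842)² · (2·2.9² = 16.82) / 0.6²
  = 6.1852 · 16.82 / 0.36
  = 288.98
Design effect: 1.42 × 288.98 = 410.36.
Adjust for 56% response: 410.36 / 0.56 = 732.78.
Round up → n = 733 per group.

n = 733 per group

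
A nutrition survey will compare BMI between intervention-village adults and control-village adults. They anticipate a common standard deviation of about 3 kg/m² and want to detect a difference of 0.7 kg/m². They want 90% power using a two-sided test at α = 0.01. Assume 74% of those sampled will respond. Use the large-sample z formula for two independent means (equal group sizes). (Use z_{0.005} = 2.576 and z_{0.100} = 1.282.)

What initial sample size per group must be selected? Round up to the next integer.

n = 739 per group

n = (z_{α/2} + z_β)² · (σ₁² + σ₂²) / δ²
  = (2.576 + 1.282)² · (2·3² = 18) / 0.7²
  = 14.8842 · 18 / 0.49
  = 546.77
Adjust for 74% response: 546.77 / 0.74 = 738.87.
Round up → n = 739 per group.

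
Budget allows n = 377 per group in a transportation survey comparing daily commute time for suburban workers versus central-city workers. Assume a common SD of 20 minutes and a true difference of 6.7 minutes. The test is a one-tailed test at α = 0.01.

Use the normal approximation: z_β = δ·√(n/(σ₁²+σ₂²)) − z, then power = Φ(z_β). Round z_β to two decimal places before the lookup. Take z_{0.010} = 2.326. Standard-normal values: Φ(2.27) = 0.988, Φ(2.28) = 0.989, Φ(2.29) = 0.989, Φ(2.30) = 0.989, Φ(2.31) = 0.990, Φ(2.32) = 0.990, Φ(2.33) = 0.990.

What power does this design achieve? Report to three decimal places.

z_β = δ·√(n/(σ₁²+σ₂²)) − z_α
    = 6.7 · √(377/800) − 2.326
    = 6.7 · 0.68648 − 2.326
    = 4.5994 − 2.326 = 2.2734 → 2.27
Power = Φ(2.27) = 0.988.

Power ≈ 0.988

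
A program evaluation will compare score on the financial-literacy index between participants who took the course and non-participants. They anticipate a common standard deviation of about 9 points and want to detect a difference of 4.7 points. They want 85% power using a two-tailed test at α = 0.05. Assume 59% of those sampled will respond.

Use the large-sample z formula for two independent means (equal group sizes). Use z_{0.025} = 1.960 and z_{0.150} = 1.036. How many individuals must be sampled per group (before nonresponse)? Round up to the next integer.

n = 112 per group

n = (z_{α/2} + z_β)² · (σ₁² + σ₂²) / δ²
  = (1.960 + 1.036)² · (2·9² = 162) / 4.7²
  = 8.9760 · 162 / 22.09
  = 65.83
Adjust for 59% response: 65.83 / 0.59 = 111.57.
Round up → n = 112 per group.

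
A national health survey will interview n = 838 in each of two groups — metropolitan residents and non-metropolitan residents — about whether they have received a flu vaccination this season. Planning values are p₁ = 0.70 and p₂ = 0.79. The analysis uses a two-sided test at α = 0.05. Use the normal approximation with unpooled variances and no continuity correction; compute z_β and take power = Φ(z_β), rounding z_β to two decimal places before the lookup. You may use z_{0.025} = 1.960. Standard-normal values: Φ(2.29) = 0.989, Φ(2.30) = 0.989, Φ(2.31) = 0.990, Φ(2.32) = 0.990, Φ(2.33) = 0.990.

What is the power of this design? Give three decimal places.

Power ≈ 0.989

z_β = |p₁−p₂|·√(n/[p₁q₁+p₂q₂]) − z_{α/2}
    = 0.09 · √(838/0.3759) − 1.960
    = 0.09 · 47.2156 − 1.960
    = 4.2494 − 1.960 = 2.2894 → 2.29
Power = Φ(2.29) = 0.989.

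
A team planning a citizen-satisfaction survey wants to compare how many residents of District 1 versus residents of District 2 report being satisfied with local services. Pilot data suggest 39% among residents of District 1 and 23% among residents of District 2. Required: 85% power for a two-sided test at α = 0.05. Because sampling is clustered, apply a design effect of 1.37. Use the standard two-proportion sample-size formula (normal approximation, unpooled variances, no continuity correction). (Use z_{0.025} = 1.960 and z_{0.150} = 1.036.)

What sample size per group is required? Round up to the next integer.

n = (z_{α/2} + z_β)² · [p₁(1−p₁) + p₂(1−p₂)] / (p₁ − p₂)²
  = (1.960 + 1.036)² · (0.39·0.61 + 0.23·0.77) / (0.16)²
  = (2.996)² · (0.2379 + 0.1771) / 0.0256
  = 8.9760 · 0.4150 / 0.0256
  = 145.51
Design effect: 1.37 × 145.51 = 199.35.
Round up → n = 200 per group.

n = 200 per group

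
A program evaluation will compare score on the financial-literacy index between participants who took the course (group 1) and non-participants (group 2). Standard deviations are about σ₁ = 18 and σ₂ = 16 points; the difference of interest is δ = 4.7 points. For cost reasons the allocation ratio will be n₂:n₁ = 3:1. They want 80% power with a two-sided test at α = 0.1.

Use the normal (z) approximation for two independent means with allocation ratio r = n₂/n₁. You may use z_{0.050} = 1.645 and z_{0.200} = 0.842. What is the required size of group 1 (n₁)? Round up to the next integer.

n₁ = (z_{α/2} + z_β)² · (σ₁² + σ₂²/r) / δ²
   = (1.645 + 0.842)² · (18² + 16²/3) / 4.7²
   = 6.1852 · (324 + 85.3333) / 22.09
   = 6.1852 · 409.3333 / 22.09
   = 114.61
Round up → n₁ = 115; n₂ = r·n₁ = 3 × 115 = 345.

n₁ = 115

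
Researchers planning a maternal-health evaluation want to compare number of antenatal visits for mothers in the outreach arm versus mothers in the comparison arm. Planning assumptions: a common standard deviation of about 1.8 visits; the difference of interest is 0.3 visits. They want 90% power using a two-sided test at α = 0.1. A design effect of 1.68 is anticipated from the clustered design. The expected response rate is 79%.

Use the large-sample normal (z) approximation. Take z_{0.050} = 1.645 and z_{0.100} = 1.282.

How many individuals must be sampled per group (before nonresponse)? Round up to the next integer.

n = (z_{α/2} + z_β)² · (σ₁² + σ₂²) / δ²
  = (1.645 + 1.282)² · (2·1.8² = 6.48) / 0.3²
  = 8.5673 · 6.48 / 0.09
  = 616.85
Design effect: 1.68 × 616.85 = 1036.30.
Adjust for 79% response: 1036.30 / 0.79 = 1311.78.
Round up → n = 1312 per group.

n = 1312 per group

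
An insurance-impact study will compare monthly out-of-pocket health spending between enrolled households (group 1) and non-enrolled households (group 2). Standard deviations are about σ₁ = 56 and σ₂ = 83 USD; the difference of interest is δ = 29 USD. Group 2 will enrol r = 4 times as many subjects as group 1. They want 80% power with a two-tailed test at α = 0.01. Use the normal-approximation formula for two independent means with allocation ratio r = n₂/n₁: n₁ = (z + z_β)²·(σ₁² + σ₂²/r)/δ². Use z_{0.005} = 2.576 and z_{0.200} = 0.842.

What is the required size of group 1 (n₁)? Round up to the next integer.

n₁ = 68

n₁ = (z_{α/2} + z_β)² · (σ₁² + σ₂²/r) / δ²
   = (2.576 + 0.842)² · (56² + 83²/4) / 29²
   = 11.6827 · (3136 + 1722.2) / 841
   = 11.6827 · 4858.2 / 841
   = 67.49
Round up → n₁ = 68; n₂ = r·n₁ = 4 × 68 = 272.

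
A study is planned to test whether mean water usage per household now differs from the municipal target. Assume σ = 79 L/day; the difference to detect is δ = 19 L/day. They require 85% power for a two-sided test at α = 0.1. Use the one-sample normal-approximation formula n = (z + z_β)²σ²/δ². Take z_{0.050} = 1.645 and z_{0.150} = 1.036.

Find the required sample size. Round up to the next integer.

n = 125

n = (z_{α/2} + z_β)² · σ² / δ²
  = (1.645 + 1.036)² · 79² / 19²
  = 7.1878 · 6241 / 361
  = 124.26
Round up → n = 125.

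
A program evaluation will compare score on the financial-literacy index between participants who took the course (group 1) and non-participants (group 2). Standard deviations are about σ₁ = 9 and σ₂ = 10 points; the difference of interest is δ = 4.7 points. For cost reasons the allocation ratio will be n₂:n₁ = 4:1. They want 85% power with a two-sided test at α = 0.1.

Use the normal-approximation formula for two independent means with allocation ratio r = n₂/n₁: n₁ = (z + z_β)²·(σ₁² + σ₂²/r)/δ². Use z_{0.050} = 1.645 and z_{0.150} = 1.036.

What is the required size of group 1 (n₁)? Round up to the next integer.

n₁ = (z_{α/2} + z_β)² · (σ₁² + σ₂²/r) / δ²
   = (1.645 + 1.036)² · (9² + 10²/4) / 4.7²
   = 7.1878 · (81 + 25) / 22.09
   = 7.1878 · 106 / 22.09
   = 34.49
Round up → n₁ = 35; n₂ = r·n₁ = 4 × 35 = 140.

n₁ = 35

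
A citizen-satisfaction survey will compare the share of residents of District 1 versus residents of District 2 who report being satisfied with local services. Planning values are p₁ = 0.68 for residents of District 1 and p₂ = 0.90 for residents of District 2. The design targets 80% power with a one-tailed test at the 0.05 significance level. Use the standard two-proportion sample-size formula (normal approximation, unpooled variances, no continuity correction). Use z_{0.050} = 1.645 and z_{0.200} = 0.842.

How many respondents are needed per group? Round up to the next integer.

n = (z_α + z_β)² · [p₁(1−p₁) + p₂(1−p₂)] / (p₁ − p₂)²
  = (1.645 + 0.842)² · (0.68·0.32 + 0.90·0.10) / (-0.22)²
  = (2.487)² · (0.2176 + 0.0900) / 0.0484
  = 6.1852 · 0.3076 / 0.0484
  = 39.31
Round up → n = 40 per group.

n = 40 per group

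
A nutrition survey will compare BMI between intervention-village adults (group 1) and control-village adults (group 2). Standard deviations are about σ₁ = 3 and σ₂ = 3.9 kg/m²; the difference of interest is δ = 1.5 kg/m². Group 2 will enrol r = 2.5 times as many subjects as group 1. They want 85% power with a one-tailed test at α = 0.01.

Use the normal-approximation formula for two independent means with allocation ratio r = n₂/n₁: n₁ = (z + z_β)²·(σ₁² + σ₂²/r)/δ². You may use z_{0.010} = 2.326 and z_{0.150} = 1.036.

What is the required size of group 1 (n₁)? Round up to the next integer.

n₁ = 76

n₁ = (z_α + z_β)² · (σ₁² + σ₂²/r) / δ²
   = (2.326 + 1.036)² · (3² + 3.9²/2.5) / 1.5²
   = 11.3030 · (9 + 6.084) / 2.25
   = 11.3030 · 15.084 / 2.25
   = 75.78
Round up → n₁ = 76; n₂ = r·n₁ = 2.5 × 76 = 190.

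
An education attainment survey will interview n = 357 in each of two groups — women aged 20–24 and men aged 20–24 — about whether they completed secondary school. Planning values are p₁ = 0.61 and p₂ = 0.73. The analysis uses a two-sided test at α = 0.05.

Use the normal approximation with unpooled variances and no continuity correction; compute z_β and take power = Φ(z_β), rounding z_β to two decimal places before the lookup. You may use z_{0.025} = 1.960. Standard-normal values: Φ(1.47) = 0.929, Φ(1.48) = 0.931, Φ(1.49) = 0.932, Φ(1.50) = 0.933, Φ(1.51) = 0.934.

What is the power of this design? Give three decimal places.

Power ≈ 0.931

z_β = |p₁−p₂|·√(n/[p₁q₁+p₂q₂]) − z_{α/2}
    = 0.12 · √(357/0.4350) − 1.960
    = 0.12 · 28.6477 − 1.960
    = 3.4377 − 1.960 = 1.4777 → 1.48
Power = Φ(1.48) = 0.931.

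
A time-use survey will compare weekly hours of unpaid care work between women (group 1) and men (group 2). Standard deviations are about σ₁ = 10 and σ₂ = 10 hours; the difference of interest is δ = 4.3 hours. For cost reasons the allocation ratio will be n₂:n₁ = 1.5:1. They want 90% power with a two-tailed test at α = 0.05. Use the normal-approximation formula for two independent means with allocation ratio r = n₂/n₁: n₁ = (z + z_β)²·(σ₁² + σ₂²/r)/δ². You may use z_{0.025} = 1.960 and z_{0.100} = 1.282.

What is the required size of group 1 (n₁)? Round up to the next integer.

n₁ = (z_{α/2} + z_β)² · (σ₁² + σ₂²/r) / δ²
   = (1.960 + 1.282)² · (10² + 10²/1.5) / 4.3²
   = 10.5106 · (100 + 66.6667) / 18.49
   = 10.5106 · 166.6667 / 18.49
   = 94.74
Round up → n₁ = 95; n₂ = r·n₁ = 1.5 × 95 = 143.

n₁ = 95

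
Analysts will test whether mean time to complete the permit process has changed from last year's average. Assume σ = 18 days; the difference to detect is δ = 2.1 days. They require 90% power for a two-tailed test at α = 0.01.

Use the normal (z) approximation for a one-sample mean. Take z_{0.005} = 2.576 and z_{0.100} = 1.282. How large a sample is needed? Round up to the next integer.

n = (z_{α/2} + z_β)² · σ² / δ²
  = (2.576 + 1.282)² · 18² / 2.1²
  = 14.8842 · 324 / 4.41
  = 1093.53
Round up → n = 1094.

n = 1094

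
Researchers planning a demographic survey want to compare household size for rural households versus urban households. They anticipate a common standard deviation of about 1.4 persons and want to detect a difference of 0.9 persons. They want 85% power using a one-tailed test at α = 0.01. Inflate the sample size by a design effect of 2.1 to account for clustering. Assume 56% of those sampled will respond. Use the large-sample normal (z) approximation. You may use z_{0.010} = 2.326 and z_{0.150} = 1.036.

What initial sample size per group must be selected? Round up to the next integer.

n = 206 per group

n = (z_α + z_β)² · (σ₁² + σ₂²) / δ²
  = (2.326 + 1.036)² · (2·1.4² = 3.92) / 0.9²
  = 11.3030 · 3.92 / 0.81
  = 54.70
Design effect: 2.1 × 54.70 = 114.87.
Adjust for 56% response: 114.87 / 0.56 = 205.13.
Round up → n = 206 per group.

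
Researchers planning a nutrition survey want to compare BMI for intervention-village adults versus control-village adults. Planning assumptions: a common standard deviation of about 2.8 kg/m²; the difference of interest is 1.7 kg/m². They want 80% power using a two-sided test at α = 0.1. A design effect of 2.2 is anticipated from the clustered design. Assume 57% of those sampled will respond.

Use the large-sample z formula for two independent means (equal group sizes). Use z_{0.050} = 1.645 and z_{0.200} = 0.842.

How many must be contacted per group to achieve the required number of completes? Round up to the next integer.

n = 130 per group

n = (z_{α/2} + z_β)² · (σ₁² + σ₂²) / δ²
  = (1.645 + 0.842)² · (2·2.8² = 15.68) / 1.7²
  = 6.1852 · 15.68 / 2.89
  = 33.56
Design effect: 2.2 × 33.56 = 73.83.
Adjust for 57% response: 73.83 / 0.57 = 129.52.
Round up → n = 130 per group.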